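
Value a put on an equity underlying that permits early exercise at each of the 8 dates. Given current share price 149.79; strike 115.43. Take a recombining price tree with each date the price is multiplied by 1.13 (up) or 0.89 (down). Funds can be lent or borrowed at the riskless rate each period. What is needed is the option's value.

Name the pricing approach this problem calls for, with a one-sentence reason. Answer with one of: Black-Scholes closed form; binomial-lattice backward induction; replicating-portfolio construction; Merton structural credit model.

Key observation: with exercise allowed before expiry on a discrete up/down model (8 steps from spot 149.79), the strike-115.43 put's value must be rolled back through the tree testing early exercise at each node.

framework: binomial-lattice backward induction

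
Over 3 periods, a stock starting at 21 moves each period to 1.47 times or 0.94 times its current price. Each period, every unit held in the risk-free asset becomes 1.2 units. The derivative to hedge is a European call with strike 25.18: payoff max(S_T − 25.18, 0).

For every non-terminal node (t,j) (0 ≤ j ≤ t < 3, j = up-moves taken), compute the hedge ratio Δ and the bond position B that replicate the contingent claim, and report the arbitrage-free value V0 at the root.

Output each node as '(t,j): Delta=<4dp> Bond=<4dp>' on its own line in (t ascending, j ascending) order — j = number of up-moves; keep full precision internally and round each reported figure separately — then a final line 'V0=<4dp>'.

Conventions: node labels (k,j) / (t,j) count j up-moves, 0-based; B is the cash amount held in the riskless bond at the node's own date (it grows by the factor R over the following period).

(0,0): Delta=0.8747 Bond=-11.3486
(1,0): Delta=0.6860 Bond=-9.8937
(1,1): Delta=1.0000 Bond=-17.4861
(2,0): Delta=0.2132 Bond=-3.0989
(2,1): Delta=1.0000 Bond=-20.9833
(2,2): Delta=1.0000 Bond=-20.9833
V0=7.0203

Risk-neutral probability p* = (R−d)/(u−d) = (1.2−0.94)/(1.47−0.94) = 0.4906.
At maturity the claim pays: V(3,0)=0.0000, V(3,1)=2.0967, V(3,2)=17.4762, V(3,3)=41.5270
(2,0): S=18.5556. Δ = (V_up−V_dn)/(S_up−S_dn) = (2.0967−0.0000)/(27.2767−17.4423) = 0.2132. V = [p*·2.0967 + (1−p*)·0.0000]/1.2 = 0.8572. B = V − Δ·S = -3.0989.
(2,1): S=29.0178. Δ = (V_up−V_dn)/(S_up−S_dn) = (17.4762−2.0967)/(42.6562−27.2767) = 1.0000. V = [p*·17.4762 + (1−p*)·2.0967]/1.2 = 8.0345. B = V − Δ·S = -20.9833.
(2,2): S=45.3789. Δ = (V_up−V_dn)/(S_up−S_dn) = (41.5270−17.4762)/(66.7070−42.6562) = 1.0000. V = [p*·41.5270 + (1−p*)·17.4762]/1.2 = 24.3956. B = V − Δ·S = -20.9833.
(1,0): S=19.7400. Δ = (V_up−V_dn)/(S_up−S_dn) = (8.0345−0.8572)/(29.0178−18.5556) = 0.6860. V = [p*·8.0345 + (1−p*)·0.8572]/1.2 = 3.6484. B = V − Δ·S = -9.8937.
(1,1): S=30.8700. Δ = (V_up−V_dn)/(S_up−S_dn) = (24.3956−8.0345)/(45.3789−29.0178) = 1.0000. V = [p*·24.3956 + (1−p*)·8.0345]/1.2 = 13.3839. B = V − Δ·S = -17.4861.
(0,0): S=21.0000. Δ = (V_up−V_dn)/(S_up−S_dn) = (13.3839−3.6484)/(30.8700−19.7400) = 0.8747. V = [p*·13.3839 + (1−p*)·3.6484]/1.2 = 7.0203. B = V − Δ·S = -11.3486.
Check: Δ(0,0)·S0 + B(0,0) = 7.0203 = V0.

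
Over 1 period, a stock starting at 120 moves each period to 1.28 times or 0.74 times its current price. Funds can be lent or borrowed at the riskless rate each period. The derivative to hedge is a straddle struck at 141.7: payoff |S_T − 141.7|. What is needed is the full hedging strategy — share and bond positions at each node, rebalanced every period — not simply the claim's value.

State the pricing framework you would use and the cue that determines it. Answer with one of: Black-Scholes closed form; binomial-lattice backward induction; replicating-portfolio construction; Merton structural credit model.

Key observation: the task asks for the hedge itself — share and bond holdings at every node of the 1-period tree on spot 120 with factors 1.28/0.74 — which is exactly what the replicating-portfolio construction produces.

framework: replicating-portfolio construction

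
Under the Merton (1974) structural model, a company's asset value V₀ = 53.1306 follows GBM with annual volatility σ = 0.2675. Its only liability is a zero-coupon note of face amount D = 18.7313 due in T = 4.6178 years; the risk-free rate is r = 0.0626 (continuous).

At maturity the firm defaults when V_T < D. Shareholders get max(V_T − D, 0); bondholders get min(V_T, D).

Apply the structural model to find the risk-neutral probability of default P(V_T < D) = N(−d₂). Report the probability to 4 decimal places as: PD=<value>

PD=0.0212

Apply the equity-as-call identities (strike 18.7313, horizon 4.6178 years):
d₁ = [ln(V₀/D) + (r + σ²/2)T] / (σ√T)
   = [ln(53.1306/18.7313) + (0.0626 + 0.5·0.2675²)·4.6178] / (0.2675·√4.6178)
   = [1.042557 + 0.454291] / 0.574833 = 2.603972
d₂ = d₁ − σ√T = 2.603972 − 0.574833 = 2.029139
risk-neutral PD = N(−d₂) = N(-2.029139) = 0.021222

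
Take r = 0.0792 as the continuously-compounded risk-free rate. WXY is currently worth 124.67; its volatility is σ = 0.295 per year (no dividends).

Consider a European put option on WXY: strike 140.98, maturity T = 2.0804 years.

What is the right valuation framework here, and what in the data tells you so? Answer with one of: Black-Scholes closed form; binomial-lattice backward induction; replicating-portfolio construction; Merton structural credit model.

Key observation: with WXY following a GBM at constant σ and r, the European put struck at 140.98 prices in closed form — nothing here needs a stepwise model or a balance sheet.

framework: Black-Scholes closed form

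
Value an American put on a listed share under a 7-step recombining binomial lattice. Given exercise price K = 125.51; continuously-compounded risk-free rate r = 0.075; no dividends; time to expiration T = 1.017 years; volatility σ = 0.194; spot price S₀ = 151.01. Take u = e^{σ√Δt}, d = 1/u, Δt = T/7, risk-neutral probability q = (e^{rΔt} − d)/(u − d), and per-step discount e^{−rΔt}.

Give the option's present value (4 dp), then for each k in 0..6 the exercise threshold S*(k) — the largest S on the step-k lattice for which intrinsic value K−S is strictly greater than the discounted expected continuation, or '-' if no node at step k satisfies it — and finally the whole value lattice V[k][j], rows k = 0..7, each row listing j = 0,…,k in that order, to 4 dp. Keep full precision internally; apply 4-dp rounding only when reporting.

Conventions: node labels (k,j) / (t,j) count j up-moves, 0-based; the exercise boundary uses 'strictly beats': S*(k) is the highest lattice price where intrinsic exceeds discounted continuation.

price = 1.2828
boundary = - - - - 112.3437 104.3361 112.3437
tree:
1.2828
2.3912 0.4213
4.3576 0.8651 0.0746
7.7174 1.7555 0.1698 0.0000
13.1663 3.5102 0.3862 0.0000 0.0000
21.1739 6.8863 0.8783 0.0000 0.0000 0.0000
28.6108 13.1663 1.9978 0.0000 0.0000 0.0000 0.0000
35.5175 21.1739 4.5441 0.0000 0.0000 0.0000 0.0000 0.0000

Δt=0.14529, u=1.07675, d=0.92872, q=0.55554, disc=e^(-rΔt)=0.98916
k=7 terminal: V=max(K-S,0) → 35.5175 21.1739 4.5441 0.0000 0.0000 0.0000 0.0000 0.0000
k=6: j=0 S=96.8992 intr=28.6108 cont=27.2506 V=28.6108[EX]; j=1 S=112.3437 intr=13.1663 cont=11.8061 V=13.1663[EX]; j=2 S=130.2499 intr=0.0000 cont=1.9978 V=1.9978[hold]; j=3 S=151.0100 intr=0.0000 cont=0.0000 V=0.0000[hold]; j=4 S=175.0790 intr=0.0000 cont=0.0000 V=0.0000[hold]; j=5 S=202.9844 intr=0.0000 cont=0.0000 V=0.0000[hold]; j=6 S=235.3375 intr=0.0000 cont=0.0000 V=0.0000[hold]  S*(6)=112.3437
k=5: j=0 S=104.3361 intr=21.1739 cont=19.8137 V=21.1739[EX]; j=1 S=120.9659 intr=4.5441 cont=6.8863 V=6.8863[hold]; j=2 S=140.2463 intr=0.0000 cont=0.8783 V=0.8783[hold]; j=3 S=162.5998 intr=0.0000 cont=0.0000 V=0.0000[hold]; j=4 S=188.5161 intr=0.0000 cont=0.0000 V=0.0000[hold]; j=5 S=218.5631 intr=0.0000 cont=0.0000 V=0.0000[hold]  S*(5)=104.3361
k=4: j=0 S=112.3437 intr=13.1663 cont=13.0932 V=13.1663[EX]; j=1 S=130.2499 intr=0.0000 cont=3.5102 V=3.5102[hold]; j=2 S=151.0100 intr=0.0000 cont=0.3862 V=0.3862[hold]; j=3 S=175.0790 intr=0.0000 cont=0.0000 V=0.0000[hold]; j=4 S=202.9844 intr=0.0000 cont=0.0000 V=0.0000[hold]  S*(4)=112.3437
k=3: j=0 S=120.9659 intr=4.5441 cont=7.7174 V=7.7174[hold]; j=1 S=140.2463 intr=0.0000 cont=1.7555 V=1.7555[hold]; j=2 S=162.5998 intr=0.0000 cont=0.1698 V=0.1698[hold]; j=3 S=188.5161 intr=0.0000 cont=0.0000 V=0.0000[hold]  S*(3)=-
k=2: j=0 S=130.2499 intr=0.0000 cont=4.3576 V=4.3576[hold]; j=1 S=151.0100 intr=0.0000 cont=0.8651 V=0.8651[hold]; j=2 S=175.0790 intr=0.0000 cont=0.0746 V=0.0746[hold]  S*(2)=-
k=1: j=0 S=140.2463 intr=0.0000 cont=2.3912 V=2.3912[hold]; j=1 S=162.5998 intr=0.0000 cont=0.4213 V=0.4213[hold]  S*(1)=-
k=0: j=0 S=151.0100 intr=0.0000 cont=1.2828 V=1.2828[hold]  S*(0)=-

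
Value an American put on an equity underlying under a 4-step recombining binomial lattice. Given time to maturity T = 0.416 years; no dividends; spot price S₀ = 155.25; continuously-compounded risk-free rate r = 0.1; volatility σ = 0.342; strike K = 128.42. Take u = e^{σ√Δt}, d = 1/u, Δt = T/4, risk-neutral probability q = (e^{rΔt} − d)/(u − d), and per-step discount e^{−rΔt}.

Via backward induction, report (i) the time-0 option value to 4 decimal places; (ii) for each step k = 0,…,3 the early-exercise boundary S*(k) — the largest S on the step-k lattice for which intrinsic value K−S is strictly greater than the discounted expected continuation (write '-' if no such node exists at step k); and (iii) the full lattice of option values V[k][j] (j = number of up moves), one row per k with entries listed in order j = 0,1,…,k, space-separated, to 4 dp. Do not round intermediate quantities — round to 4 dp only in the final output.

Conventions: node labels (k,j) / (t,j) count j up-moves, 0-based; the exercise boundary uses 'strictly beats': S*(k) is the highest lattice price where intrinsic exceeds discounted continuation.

price = 2.4613
boundary = - - - 111.5153
tree:
2.4613
4.7253 0.4189
8.9883 0.8813 0.0000
16.9047 1.8544 0.0000 0.0000
28.5499 3.9016 0.0000 0.0000 0.0000

params: Δt=0.10400 u=1.11660 d=0.89557 q=0.51975 e^(-rΔt)=0.98965
t_4 payoffs: 28.5499 3.9016 0.0000 0.0000 0.0000
t_3: node(3,0) S=111.5153 payoff=16.9047 vs cont=15.5761 → 16.9047 [stop]  node(3,1) S=139.0377 payoff=0.0000 vs cont=1.8544 → 1.8544 [wait]  node(3,2) S=173.3527 payoff=0.0000 vs cont=0.0000 → 0.0000 [wait]  node(3,3) S=216.1369 payoff=0.0000 vs cont=0.0000 → 0.0000 [wait]  ⇒ S*(3)=111.5153
t_2: node(2,0) S=124.5184 payoff=3.9016 vs cont=8.9883 → 8.9883 [wait]  node(2,1) S=155.2500 payoff=0.0000 vs cont=0.8813 → 0.8813 [wait]  node(2,2) S=193.5663 payoff=0.0000 vs cont=0.0000 → 0.0000 [wait]  ⇒ S*(2)=-
t_1: node(1,0) S=139.0377 payoff=0.0000 vs cont=4.7253 → 4.7253 [wait]  node(1,1) S=173.3527 payoff=0.0000 vs cont=0.4189 → 0.4189 [wait]  ⇒ S*(1)=-
t_0: node(0,0) S=155.2500 payoff=0.0000 vs cont=2.4613 → 2.4613 [wait]  ⇒ S*(0)=-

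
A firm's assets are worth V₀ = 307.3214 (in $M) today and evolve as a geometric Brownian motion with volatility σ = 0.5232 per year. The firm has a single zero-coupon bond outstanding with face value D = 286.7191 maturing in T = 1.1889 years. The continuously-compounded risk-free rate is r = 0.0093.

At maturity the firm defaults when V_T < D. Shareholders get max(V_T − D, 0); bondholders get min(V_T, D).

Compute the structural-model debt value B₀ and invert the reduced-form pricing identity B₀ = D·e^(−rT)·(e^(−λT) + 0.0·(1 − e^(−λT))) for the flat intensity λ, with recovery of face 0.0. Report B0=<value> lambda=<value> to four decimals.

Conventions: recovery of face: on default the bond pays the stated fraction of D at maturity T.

With assets at 307.3214 and a single debt payment of 286.7191 at 1.1889 years:
d₁ = [ln(V₀/D) + (r + σ²/2)T] / (σ√T)
   = [ln(307.3214/286.7191) + (0.0093 + 0.5·0.5232²)·1.1889] / (0.5232·√1.1889)
   = [0.069391 + 0.173780] / 0.570480 = 0.426258
d₂ = d₁ − σ√T = 0.426258 − 0.570480 = -0.144222
N(d₁) = 0.665040,  N(d₂) = 0.442663,  e^(−rT) = 0.989004
E₀ = V₀·N(d₁) − D·e^(−rT)·N(d₂)
   = 307.3214·0.665040 − 286.7191·0.989004·0.442663 = 78.856818
B₀ = V₀ − E₀ = 307.3214 − 78.856818 = 228.464582
e^(−λT) = (B₀·e^(rT)/D − 0)/(1 − 0) = (228.4646·1.011118/286.7191 − 0)/1 = 0.80568297
λ = −ln(0.80568297)/1.1889 = 0.181735

B0=228.4646 lambda=0.1817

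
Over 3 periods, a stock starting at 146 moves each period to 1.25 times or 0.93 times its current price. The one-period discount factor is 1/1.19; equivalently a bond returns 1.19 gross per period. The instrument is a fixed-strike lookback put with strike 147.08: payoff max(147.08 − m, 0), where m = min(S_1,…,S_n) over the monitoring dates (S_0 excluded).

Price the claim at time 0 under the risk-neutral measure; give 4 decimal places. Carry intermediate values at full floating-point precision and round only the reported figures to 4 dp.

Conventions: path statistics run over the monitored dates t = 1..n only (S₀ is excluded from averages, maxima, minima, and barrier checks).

price = 1.4902

Risk-neutral up-probability p* = (R−d)/(u−d) = (1.19−0.93)/(1.25−0.93) = 0.8125; the claim prices as the p*-weighted sum of path payoffs discounted by R^3.
Enumerate all 2^3 = 8 price paths (U = up ×1.25, D = down ×0.93); each path with k up-moves has probability p*^k·(1−p*)^(3−k).
DDD: m=117.4361, payoff=29.6439, prob=0.006592
UDD: m=157.8442, payoff=0.0000, prob=0.028564
DUD: m=135.7800, payoff=11.3000, prob=0.028564
UUD: m=182.5000, payoff=0.0000, prob=0.123779
DDU: m=126.2754, payoff=20.8046, prob=0.028564
UDU: m=169.7250, payoff=0.0000, prob=0.123779
DUU: m=135.7800, payoff=11.3000, prob=0.123779
UUU: m=182.5000, payoff=0.0000, prob=0.536377
Price = Σ prob·payoff / R^3 = 2.511163 / 1.685159 = 1.4902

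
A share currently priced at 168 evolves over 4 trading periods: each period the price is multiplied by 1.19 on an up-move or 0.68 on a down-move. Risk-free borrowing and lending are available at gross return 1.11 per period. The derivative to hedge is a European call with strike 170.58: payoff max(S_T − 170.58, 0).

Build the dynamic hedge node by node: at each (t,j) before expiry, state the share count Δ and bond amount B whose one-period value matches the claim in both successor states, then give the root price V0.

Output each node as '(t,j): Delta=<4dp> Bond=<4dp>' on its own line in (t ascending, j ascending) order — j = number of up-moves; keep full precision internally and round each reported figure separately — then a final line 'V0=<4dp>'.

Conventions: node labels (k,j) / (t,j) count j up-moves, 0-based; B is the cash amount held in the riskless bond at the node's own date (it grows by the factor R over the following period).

Since d<R<u, set p* = (R−d)/(u−d) = 0.8431; price each node as the discounted p*-expectation of its children.
At maturity the claim pays: V(4,0)=0.0000, V(4,1)=0.0000, V(4,2)=0.0000, V(4,3)=21.9326, V(4,4)=166.3170
(3,0): S=52.8246. Δ = (V_up−V_dn)/(S_up−S_dn) = (0.0000−0.0000)/(62.8612−35.9207) = 0.0000. V = [p*·0.0000 + (1−p*)·0.0000]/1.11 = 0.0000. B = V − Δ·S = 0.0000.
(3,1): S=92.4430. Δ = (V_up−V_dn)/(S_up−S_dn) = (0.0000−0.0000)/(110.0072−62.8612) = 0.0000. V = [p*·0.0000 + (1−p*)·0.0000]/1.11 = 0.0000. B = V − Δ·S = 0.0000.
(3,2): S=161.7753. Δ = (V_up−V_dn)/(S_up−S_dn) = (21.9326−0.0000)/(192.5126−110.0072) = 0.2658. V = [p*·21.9326 + (1−p*)·0.0000]/1.11 = 16.6596. B = V − Δ·S = -26.3454.
(3,3): S=283.1067. Δ = (V_up−V_dn)/(S_up−S_dn) = (166.3170−21.9326)/(336.8970−192.5126) = 1.0000. V = [p*·166.3170 + (1−p*)·21.9326]/1.11 = 129.4310. B = V − Δ·S = -153.6757.
(2,0): S=77.6832. Δ = (V_up−V_dn)/(S_up−S_dn) = (0.0000−0.0000)/(92.4430−52.8246) = 0.0000. V = [p*·0.0000 + (1−p*)·0.0000]/1.11 = 0.0000. B = V − Δ·S = 0.0000.
(2,1): S=135.9456. Δ = (V_up−V_dn)/(S_up−S_dn) = (16.6596−0.0000)/(161.7753−92.4430) = 0.2403. V = [p*·16.6596 + (1−p*)·0.0000]/1.11 = 12.6544. B = V − Δ·S = -20.0115.
(2,2): S=237.9048. Δ = (V_up−V_dn)/(S_up−S_dn) = (129.4310−16.6596)/(283.1067−161.7753) = 0.9294. V = [p*·129.4310 + (1−p*)·16.6596]/1.11 = 100.6679. B = V − Δ·S = -120.4525.
(1,0): S=114.2400. Δ = (V_up−V_dn)/(S_up−S_dn) = (12.6544−0.0000)/(135.9456−77.6832) = 0.2172. V = [p*·12.6544 + (1−p*)·0.0000]/1.11 = 9.6120. B = V − Δ·S = -15.2004.
(1,1): S=199.9200. Δ = (V_up−V_dn)/(S_up−S_dn) = (100.6679−12.6544)/(237.9048−135.9456) = 0.8632. V = [p*·100.6679 + (1−p*)·12.6544]/1.11 = 78.2539. B = V − Δ·S = -94.3217.
(0,0): S=168.0000. Δ = (V_up−V_dn)/(S_up−S_dn) = (78.2539−9.6120)/(199.9200−114.2400) = 0.8011. V = [p*·78.2539 + (1−p*)·9.6120]/1.11 = 60.7987. B = V − Δ·S = -73.7933.
As a check, the time-0 holding Δ(0,0)·S0 + B(0,0) comes to 60.7987 — exactly V0.

(0,0): Delta=0.8011 Bond=-73.7933
(1,0): Delta=0.2172 Bond=-15.2004
(1,1): Delta=0.8632 Bond=-94.3217
(2,0): Delta=0.0000 Bond=0.0000
(2,1): Delta=0.2403 Bond=-20.0115
(2,2): Delta=0.9294 Bond=-120.4525
(3,0): Delta=0.0000 Bond=0.0000
(3,1): Delta=0.0000 Bond=0.0000
(3,2): Delta=0.2658 Bond=-26.3454
(3,3): Delta=1.0000 Bond=-153.6757
V0=60.7987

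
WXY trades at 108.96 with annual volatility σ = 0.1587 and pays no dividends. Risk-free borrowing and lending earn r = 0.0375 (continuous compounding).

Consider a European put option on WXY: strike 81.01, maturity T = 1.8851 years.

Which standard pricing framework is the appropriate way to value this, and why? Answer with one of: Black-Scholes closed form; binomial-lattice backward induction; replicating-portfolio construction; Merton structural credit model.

Key observation: a European-exercise option on WXY struck at 81.01 — a GBM underlying with constant parameters — admits an analytic price: the data contain no early exercise, no discrete tree, no debt structure.

framework: Black-Scholes closed form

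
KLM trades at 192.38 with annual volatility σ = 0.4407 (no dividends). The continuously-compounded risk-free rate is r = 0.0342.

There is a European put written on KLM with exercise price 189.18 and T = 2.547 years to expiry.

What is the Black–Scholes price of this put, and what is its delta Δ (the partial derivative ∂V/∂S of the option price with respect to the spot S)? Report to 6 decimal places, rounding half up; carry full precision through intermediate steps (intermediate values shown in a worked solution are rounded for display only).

price = 41.311776
Δ = -0.308762

σ√T = 0.4407·√2.547 = 0.703327
d₁ = (ln(S/K) + (r+σ²/2)T) / (σ√T) = (ln(192.38/189.18) + (0.0342+0.4407²/2)·2.547) / 0.703327 = (0.016774 + 0.334442) / 0.703327 = 0.499363
d₂ = d₁ − σ√T = 0.499363 − 0.703327 = -0.203964
e^{−rT} = 0.916579
N(−d₁) = 0.308762,  N(−d₂) = 0.580809
Put price V = K·e^{−rT}·N(−d₂) − S·N(−d₁) = 100.711372 − 59.399596 = 41.311776
Δ = −N(−d₁) = -0.308762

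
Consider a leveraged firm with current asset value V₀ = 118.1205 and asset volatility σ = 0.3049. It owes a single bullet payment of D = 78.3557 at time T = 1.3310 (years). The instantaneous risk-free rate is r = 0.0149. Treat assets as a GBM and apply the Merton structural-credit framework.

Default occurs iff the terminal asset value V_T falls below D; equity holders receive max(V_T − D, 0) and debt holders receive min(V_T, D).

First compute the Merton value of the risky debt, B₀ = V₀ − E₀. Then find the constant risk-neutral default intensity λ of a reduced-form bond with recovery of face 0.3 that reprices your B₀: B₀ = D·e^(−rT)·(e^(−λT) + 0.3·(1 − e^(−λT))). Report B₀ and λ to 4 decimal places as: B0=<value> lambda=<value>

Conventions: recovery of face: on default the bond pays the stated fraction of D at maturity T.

Apply the equity-as-call identities (strike 78.3557, horizon 1.3310 years):
d₁ = [ln(V₀/D) + (r + σ²/2)T] / (σ√T)
   = [ln(118.1205/78.3557) + (0.0149 + 0.5·0.3049²)·1.3310] / (0.3049·√1.3310)
   = [0.410447 + 0.081699] / 0.351760 = 1.399096
d₂ = d₁ − σ√T = 1.399096 − 0.351760 = 1.047336
N(d₁) = 0.919108,  N(d₂) = 0.852528,  e^(−rT) = 0.980363
E₀ = V₀·N(d₁) − D·e^(−rT)·N(d₂)
   = 118.1205·0.919108 − 78.3557·0.980363·0.852528 = 43.076811
B₀ = V₀ − E₀ = 118.1205 − 43.076811 = 75.043689
e^(−λT) = (B₀·e^(rT)/D − 0.3)/(1 − 0.3) = (75.0437·1.020030/78.3557 − 0.3)/0.7 = 0.96702063
λ = −ln(0.96702063)/1.3310 = 0.025196

B0=75.0437 lambda=0.0252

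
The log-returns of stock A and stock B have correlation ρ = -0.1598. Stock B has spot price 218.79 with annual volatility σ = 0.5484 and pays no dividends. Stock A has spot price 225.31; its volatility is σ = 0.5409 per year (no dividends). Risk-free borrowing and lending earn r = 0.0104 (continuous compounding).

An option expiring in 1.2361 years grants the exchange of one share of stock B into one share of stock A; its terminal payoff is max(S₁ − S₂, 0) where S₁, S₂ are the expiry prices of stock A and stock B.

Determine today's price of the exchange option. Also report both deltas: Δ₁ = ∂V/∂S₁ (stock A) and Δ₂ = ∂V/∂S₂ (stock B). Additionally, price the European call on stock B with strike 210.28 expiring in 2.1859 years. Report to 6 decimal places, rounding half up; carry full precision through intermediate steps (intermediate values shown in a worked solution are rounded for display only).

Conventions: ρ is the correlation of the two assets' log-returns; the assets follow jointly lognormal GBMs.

σ_eff = √(σ₁² + σ₂² − 2ρσ₁σ₂) = √(0.5409² + 0.5484² − 2·-0.1598·0.5409·0.5484) = 0.829529
d₁ = (ln(S₁/S₂) + (q₂ − q₁ + σ_eff²/2)T) / (σ_eff√T) = (ln(225.31/218.79) + (0.0 − 0.0 + 0.344059)·1.2361) / 0.922271 = 0.492975
d₂ = d₁ − σ_eff√T = 0.492975 − 0.922271 = -0.429295
N(d₁) = 0.688985,  N(d₂) = 0.333854
V = S₁·e^{−q₁T}·N(d₁) − S₂·e^{−q₂T}·N(d₂) = 155.235182 − 73.043938 = 82.191245
Δ₁ = e^{−q₁T}·N(d₁) = 0.688985;  Δ₂ = −e^{−q₂T}·N(d₂) = -0.333854
[vanilla: stock B call K=210.28]
σ√T = 0.5484·√2.1859 = 0.810798
d₁ = (ln(S/K) + (r+σ²/2)T) / (σ√T) = (ln(218.79/210.28) + (0.0104+0.5484²/2)·2.1859) / 0.810798 = (0.039672 + 0.351430) / 0.810798 = 0.482367
d₂ = d₁ − σ√T = 0.482367 − 0.810798 = -0.328431
e^{−rT} = 0.977523
N(d₁) = 0.685227,  N(d₂) = 0.371293
price = S·N(d₁) − K·e^{−rT}·N(d₂) = 149.920916 − 76.320607 = 73.600308

exchange price = 82.191245
Δ1 = 0.688985
Δ2 = -0.333854
price(stock B call K=210.28) = 73.600308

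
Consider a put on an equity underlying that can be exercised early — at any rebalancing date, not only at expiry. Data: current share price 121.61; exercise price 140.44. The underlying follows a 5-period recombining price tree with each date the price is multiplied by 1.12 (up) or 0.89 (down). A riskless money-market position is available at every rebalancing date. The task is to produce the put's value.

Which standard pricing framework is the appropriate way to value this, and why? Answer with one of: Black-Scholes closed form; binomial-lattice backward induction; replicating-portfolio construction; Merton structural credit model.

framework: binomial-lattice backward induction

Key observation: the exercise right at every one of the 5 steps is what matters: each node needs max(140.44 − S, continuation), which only the stepwise tree valuation starting from spot 121.61 delivers.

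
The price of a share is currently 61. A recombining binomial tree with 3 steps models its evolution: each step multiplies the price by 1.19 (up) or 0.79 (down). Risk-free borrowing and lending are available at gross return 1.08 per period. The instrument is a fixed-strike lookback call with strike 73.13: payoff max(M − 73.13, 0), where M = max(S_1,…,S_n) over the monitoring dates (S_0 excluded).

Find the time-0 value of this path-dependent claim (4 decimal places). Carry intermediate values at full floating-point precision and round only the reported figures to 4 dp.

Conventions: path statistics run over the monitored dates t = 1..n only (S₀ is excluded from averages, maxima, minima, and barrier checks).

Under the martingale measure an up-move has probability p* = 0.7250; value the claim as the probability-weighted average of per-path payoffs, discounted 3 periods at R = 1.08.
Enumerate all 2^3 = 8 price paths (U = up ×1.19, D = down ×0.79); each path with k up-moves has probability p*^k·(1−p*)^(3−k).
DDD: M=48.1900, payoff=0.0000, prob=0.020797
UDD: M=72.5900, payoff=0.0000, prob=0.054828
DUD: M=57.3461, payoff=0.0000, prob=0.054828
UUD: M=86.3821, payoff=13.2521, prob=0.144547
DDU: M=48.1900, payoff=0.0000, prob=0.054828
UDU: M=72.5900, payoff=0.0000, prob=0.144547
DUU: M=68.2419, payoff=0.0000, prob=0.144547
UUU: M=102.7947, payoff=29.6647, prob=0.381078
Price = Σ prob·payoff / R^3 = 13.220118 / 1.259712 = 10.4946

price = 10.4946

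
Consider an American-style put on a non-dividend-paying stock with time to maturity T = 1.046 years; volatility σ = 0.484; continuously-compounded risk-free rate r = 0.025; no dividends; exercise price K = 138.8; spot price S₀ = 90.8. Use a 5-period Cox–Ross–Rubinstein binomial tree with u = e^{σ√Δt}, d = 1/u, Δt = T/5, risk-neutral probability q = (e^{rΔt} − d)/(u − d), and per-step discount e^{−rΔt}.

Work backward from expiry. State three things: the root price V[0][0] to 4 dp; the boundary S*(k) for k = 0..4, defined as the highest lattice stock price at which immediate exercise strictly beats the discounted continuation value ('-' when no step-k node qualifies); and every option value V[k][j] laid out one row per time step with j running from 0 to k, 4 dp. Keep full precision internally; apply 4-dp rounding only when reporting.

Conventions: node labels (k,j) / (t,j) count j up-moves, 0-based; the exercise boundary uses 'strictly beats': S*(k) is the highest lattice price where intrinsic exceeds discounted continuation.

Δt=0.20920  u=1.24779  d=0.80142  q=0.45663  discount=0.99478
step 5 (expiry): payoffs max(K−S,0) = 108.7822 92.0629 66.0313 25.5007 0.0000 0.0000
step 4: (k=4,j=0): S=37.4559, K−S=101.3441, hold=100.6201 ⇒ V=101.3441 exercise | (k=4,j=1): S=58.3181, K−S=80.4819, hold=79.7579 ⇒ V=80.4819 exercise | (k=4,j=2): S=90.8000, K−S=48.0000, hold=47.2760 ⇒ V=48.0000 exercise | (k=4,j=3): S=141.3737, K−S=0.0000, hold=13.7841 ⇒ V=13.7841 continue | (k=4,j=4): S=220.1159, K−S=0.0000, hold=0.0000 ⇒ V=0.0000 continue  boundary S*=90.8000
step 3: (k=3,j=0): S=46.7371, K−S=92.0629, hold=91.3389 ⇒ V=92.0629 exercise | (k=3,j=1): S=72.7687, K−S=66.0313, hold=65.3073 ⇒ V=66.0313 exercise | (k=3,j=2): S=113.2993, K−S=25.5007, hold=32.2071 ⇒ V=32.2071 continue | (k=3,j=3): S=176.4047, K−S=0.0000, hold=7.4508 ⇒ V=7.4508 continue  boundary S*=72.7687
step 2: (k=2,j=0): S=58.3181, K−S=80.4819, hold=79.7579 ⇒ V=80.4819 exercise | (k=2,j=1): S=90.8000, K−S=48.0000, hold=50.3224 ⇒ V=50.3224 continue | (k=2,j=2): S=141.3737, K−S=0.0000, hold=20.7936 ⇒ V=20.7936 continue  boundary S*=58.3181
step 1: (k=1,j=0): S=72.7687, K−S=66.0313, hold=66.3622 ⇒ V=66.3622 continue | (k=1,j=1): S=113.2993, K−S=25.5007, hold=36.6465 ⇒ V=36.6465 continue  boundary S*=-
step 0: (k=0,j=0): S=90.8000, K−S=48.0000, hold=52.5178 ⇒ V=52.5178 continue  boundary S*=-

price = 52.5178
boundary = - - 58.3181 72.7687 90.8000
tree:
52.5178
66.3622 36.6465
80.4819 50.3224 20.7936
92.0629 66.0313 32.2071 7.4508
101.3441 80.4819 48.0000 13.7841 0.0000
108.7822 92.0629 66.0313 25.5007 0.0000 0.0000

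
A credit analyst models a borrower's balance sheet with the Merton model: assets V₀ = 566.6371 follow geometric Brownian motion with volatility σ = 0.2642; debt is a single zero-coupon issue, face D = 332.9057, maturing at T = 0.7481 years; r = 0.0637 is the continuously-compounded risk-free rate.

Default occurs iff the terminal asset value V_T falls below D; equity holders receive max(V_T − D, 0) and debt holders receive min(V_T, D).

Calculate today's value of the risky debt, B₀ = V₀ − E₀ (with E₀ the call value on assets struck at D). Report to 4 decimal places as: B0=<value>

Equity is a call on the firm's assets struck at D = 332.9057:
d₁ = [ln(V₀/D) + (r + σ²/2)T] / (σ√T)
   = [ln(566.6371/332.9057) + (0.0637 + 0.5·0.2642²)·0.7481] / (0.2642·√0.7481)
   = [0.531860 + 0.073763] / 0.228514 = 2.650268
d₂ = d₁ − σ√T = 2.650268 − 0.228514 = 2.421754
N(d₁) = 0.995979,  N(d₂) = 0.992277,  e^(−rT) = 0.953464
E₀ = V₀·N(d₁) − D·e^(−rT)·N(d₂)
   = 566.6371·0.995979 − 332.9057·0.953464·0.992277 = 249.396293
B₀ = V₀ − E₀ = 566.6371 − 249.396293 = 317.240807

B0=317.2408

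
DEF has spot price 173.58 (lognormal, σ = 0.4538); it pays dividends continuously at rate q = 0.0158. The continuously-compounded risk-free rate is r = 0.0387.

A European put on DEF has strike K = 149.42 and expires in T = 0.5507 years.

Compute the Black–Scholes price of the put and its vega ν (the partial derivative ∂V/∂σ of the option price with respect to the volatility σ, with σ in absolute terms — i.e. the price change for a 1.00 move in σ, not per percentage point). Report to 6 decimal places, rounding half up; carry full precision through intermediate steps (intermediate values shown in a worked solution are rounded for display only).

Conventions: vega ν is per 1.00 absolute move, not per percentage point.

price = 10.781584
ν = 41.218671

σ√T = 0.4538·√0.5507 = 0.336761
d₁ = (ln(S/K) + (r−q+σ²/2)T) / (σ√T) = (ln(173.58/149.42) + (0.0387−0.0158+0.4538²/2)·0.5507) / 0.336761 = (0.149877 + 0.069315) / 0.336761 = 0.650884
d₂ = d₁ − σ√T = 0.650884 − 0.336761 = 0.314123
e^{−rT} = 0.978913
e^{−qT} = 0.991337
N(−d₁) = 0.257561,  N(−d₂) = 0.376714
Put price V = K·e^{−rT}·N(−d₂) − S·e^{−qT}·N(−d₁) = 55.101643 − 44.320059 = 10.781584
φ(d₁) = (1/√(2π))·e^{−d₁²/2} = 0.322787
ν = S·e^{−qT}·φ(d₁)·√T = 41.218671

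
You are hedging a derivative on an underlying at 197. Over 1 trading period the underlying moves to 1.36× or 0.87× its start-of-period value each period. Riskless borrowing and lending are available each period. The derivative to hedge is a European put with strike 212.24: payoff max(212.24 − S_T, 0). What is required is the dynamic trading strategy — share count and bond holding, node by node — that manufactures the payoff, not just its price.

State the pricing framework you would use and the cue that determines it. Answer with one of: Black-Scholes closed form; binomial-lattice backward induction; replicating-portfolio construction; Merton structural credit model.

framework: replicating-portfolio construction

Key observation: since the answer must list Δ and B at each node of the 1.36/0.87 lattice on 197, the replicating-portfolio method — solving the two-state system at every node — is the one that applies.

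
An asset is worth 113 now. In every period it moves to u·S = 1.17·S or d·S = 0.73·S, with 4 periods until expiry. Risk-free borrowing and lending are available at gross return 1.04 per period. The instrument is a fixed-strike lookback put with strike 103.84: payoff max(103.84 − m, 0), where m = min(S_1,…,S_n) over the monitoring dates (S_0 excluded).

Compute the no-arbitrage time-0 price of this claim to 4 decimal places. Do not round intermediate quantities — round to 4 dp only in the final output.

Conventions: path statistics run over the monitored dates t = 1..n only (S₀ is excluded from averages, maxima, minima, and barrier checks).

price = 12.8402

With p* = (R−d)/(u−d) = 0.7045, sum probability × payoff across the paths and divide by R^4.
Enumerate all 2^4 = 16 price paths (U = up ×1.17, D = down ×0.73); each path with k up-moves has probability p*^k·(1−p*)^(4−k).
DDDD: m=32.0900, payoff=71.7500, prob=0.007620
UDDD: m=51.4319, payoff=52.4081, prob=0.018171
DUDD: m=51.4319, payoff=52.4081, prob=0.018171
UUDD: m=82.4320, payoff=21.4080, prob=0.043331
DDUD: m=51.4319, payoff=52.4081, prob=0.018171
UDUD: m=82.4320, payoff=21.4080, prob=0.043331
DUUD: m=82.4320, payoff=21.4080, prob=0.043331
UUUD: m=132.1171, payoff=0.0000, prob=0.103328
DDDU: m=43.9589, payoff=59.8811, prob=0.018171
UDDU: m=70.4547, payoff=33.3853, prob=0.043331
DUDU: m=70.4547, payoff=33.3853, prob=0.043331
UUDU: m=112.9206, payoff=0.0000, prob=0.103328
DDUU: m=60.2177, payoff=43.6223, prob=0.043331
UDUU: m=96.5133, payoff=7.3267, prob=0.103328
DUUU: m=82.4900, payoff=21.3500, prob=0.103328
UUUU: m=132.2100, payoff=0.0000, prob=0.246397
Price = Σ prob·payoff / R^4 = 15.021223 / 1.169859 = 12.8402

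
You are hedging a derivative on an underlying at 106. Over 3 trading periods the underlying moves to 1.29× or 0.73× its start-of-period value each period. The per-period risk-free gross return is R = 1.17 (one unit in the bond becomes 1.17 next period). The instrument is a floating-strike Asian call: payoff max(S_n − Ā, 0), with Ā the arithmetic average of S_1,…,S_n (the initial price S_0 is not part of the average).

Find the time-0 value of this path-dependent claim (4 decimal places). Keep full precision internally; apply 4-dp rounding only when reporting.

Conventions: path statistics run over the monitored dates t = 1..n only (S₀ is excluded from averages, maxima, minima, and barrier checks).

price = 17.2100

Risk-neutral up-probability p* = (R−d)/(u−d) = (1.17−0.73)/(1.29−0.73) = 0.7857; the claim prices as the p*-weighted sum of path payoffs discounted by R^3.
Enumerate all 2^3 = 8 price paths (U = up ×1.29, D = down ×0.73); each path with k up-moves has probability p*^k·(1−p*)^(3−k).
DDD: Ā=58.3677, payoff=0.0000, prob=0.009840
UDD: Ā=103.1430, payoff=0.0000, prob=0.036079
DUD: Ā=83.3563, payoff=0.0000, prob=0.036079
UUD: Ā=147.3009, payoff=0.0000, prob=0.132289
DDU: Ā=68.9120, payoff=3.9567, prob=0.036079
UDU: Ā=121.7761, payoff=6.9920, prob=0.132289
DUU: Ā=101.9894, payoff=26.7786, prob=0.132289
UUU: Ā=180.2279, payoff=47.3212, prob=0.485058
Price = Σ prob·payoff / R^3 = 27.563740 / 1.601613 = 17.2100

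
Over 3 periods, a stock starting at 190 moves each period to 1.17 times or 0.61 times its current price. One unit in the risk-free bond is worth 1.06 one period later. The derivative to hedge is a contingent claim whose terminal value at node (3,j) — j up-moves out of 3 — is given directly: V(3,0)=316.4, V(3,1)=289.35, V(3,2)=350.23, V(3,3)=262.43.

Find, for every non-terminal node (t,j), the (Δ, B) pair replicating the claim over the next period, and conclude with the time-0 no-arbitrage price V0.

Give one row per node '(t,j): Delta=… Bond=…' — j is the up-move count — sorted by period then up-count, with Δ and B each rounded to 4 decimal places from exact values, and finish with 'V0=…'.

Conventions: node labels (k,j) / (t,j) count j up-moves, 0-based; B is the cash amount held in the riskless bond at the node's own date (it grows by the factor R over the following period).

(0,0): Delta=-0.3222 Bond=312.0564
(1,0): Delta=0.6339 Bond=219.9731
(1,1): Delta=-0.4440 Bond=357.8659
(2,0): Delta=-0.6832 Bond=326.2879
(2,1): Delta=0.8017 Bond=210.4097
(2,2): Delta=-0.6028 Bond=420.6314
V0=250.8383

The replicating-portfolio and risk-neutral prices coincide; use p* = (1.06−0.61)/(1.17−0.61) = 0.8036 for the latter.
Expiry values: V(3,0)=316.4000, V(3,1)=289.3500, V(3,2)=350.2300, V(3,3)=262.4300
Node (2,0) S=70.6990: V=(p*·289.3500+(1−p*)·316.4000)/1.06=277.9843; Δ=(289.3500−316.4000)/(82.7178−43.1264)=-0.6832; B=V−Δ·S=326.2879
Node (2,1) S=135.6030: V=(p*·350.2300+(1−p*)·289.3500)/1.06=319.1240; Δ=(350.2300−289.3500)/(158.6555−82.7178)=0.8017; B=V−Δ·S=210.4097
Node (2,2) S=260.0910: V=(p*·262.4300+(1−p*)·350.2300)/1.06=263.8457; Δ=(262.4300−350.2300)/(304.3065−158.6555)=-0.6028; B=V−Δ·S=420.6314
Node (1,0) S=115.9000: V=(p*·319.1240+(1−p*)·277.9843)/1.06=293.4368; Δ=(319.1240−277.9843)/(135.6030−70.6990)=0.6339; B=V−Δ·S=219.9731
Node (1,1) S=222.3000: V=(p*·263.8457+(1−p*)·319.1240)/1.06=259.1546; Δ=(263.8457−319.1240)/(260.0910−135.6030)=-0.4440; B=V−Δ·S=357.8659
Node (0,0) S=190.0000: V=(p*·259.1546+(1−p*)·293.4368)/1.06=250.8383; Δ=(259.1546−293.4368)/(222.3000−115.9000)=-0.3222; B=V−Δ·S=312.0564
Check: Δ(0,0)·S0 + B(0,0) = 250.8383 = V0.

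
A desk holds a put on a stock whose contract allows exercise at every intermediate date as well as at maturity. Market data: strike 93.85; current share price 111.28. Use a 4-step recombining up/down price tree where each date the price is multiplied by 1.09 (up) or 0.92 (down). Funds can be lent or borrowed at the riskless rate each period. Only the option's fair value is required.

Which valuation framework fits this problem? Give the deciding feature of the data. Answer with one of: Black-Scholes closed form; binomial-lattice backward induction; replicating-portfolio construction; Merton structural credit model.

framework: binomial-lattice backward induction

Key observation: the exercise right at every one of the 4 steps is what matters: each node needs max(93.85 − S, continuation), which only the stepwise tree valuation starting from spot 111.28 delivers.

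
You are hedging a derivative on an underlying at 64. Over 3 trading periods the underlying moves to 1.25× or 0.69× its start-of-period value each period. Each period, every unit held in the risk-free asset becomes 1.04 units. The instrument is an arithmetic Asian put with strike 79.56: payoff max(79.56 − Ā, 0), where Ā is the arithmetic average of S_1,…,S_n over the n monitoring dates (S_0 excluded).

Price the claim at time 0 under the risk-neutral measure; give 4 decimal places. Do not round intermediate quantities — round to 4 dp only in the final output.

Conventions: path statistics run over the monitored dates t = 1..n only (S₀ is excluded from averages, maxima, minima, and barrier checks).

Under the martingale measure an up-move has probability p* = 0.6250; value the claim as the probability-weighted average of per-path payoffs, discounted 3 periods at R = 1.04.
Enumerate all 2^3 = 8 price paths (U = up ×1.25, D = down ×0.69); each path with k up-moves has probability p*^k·(1−p*)^(3−k).
DDD: Ā=31.8850, payoff=47.6750, prob=0.052734
UDD: Ā=57.7627, payoff=21.7973, prob=0.087891
DUD: Ā=45.8160, payoff=33.7440, prob=0.087891
UUD: Ā=83.0000, payoff=0.0000, prob=0.146484
DDU: Ā=37.5728, payoff=41.9872, prob=0.087891
UDU: Ā=68.0667, payoff=11.4933, prob=0.146484
DUU: Ā=56.1200, payoff=23.4400, prob=0.146484
UUU: Ā=101.6667, payoff=0.0000, prob=0.244141
Price = Σ prob·payoff / R^3 = 16.203143 / 1.124864 = 14.4045

price = 14.4045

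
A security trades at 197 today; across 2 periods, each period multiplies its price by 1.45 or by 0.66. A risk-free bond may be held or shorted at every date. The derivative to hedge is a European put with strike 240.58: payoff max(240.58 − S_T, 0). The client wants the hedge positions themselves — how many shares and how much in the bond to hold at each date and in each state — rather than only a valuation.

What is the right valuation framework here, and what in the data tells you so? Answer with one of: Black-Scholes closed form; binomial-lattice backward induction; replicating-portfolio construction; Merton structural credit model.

framework: replicating-portfolio construction

Key observation: the deliverable is the dynamic trading strategy on the 2-step tree (spot 197, moves 1.45 and 0.66), so the valuation must go through the node-by-node replicating-portfolio solve.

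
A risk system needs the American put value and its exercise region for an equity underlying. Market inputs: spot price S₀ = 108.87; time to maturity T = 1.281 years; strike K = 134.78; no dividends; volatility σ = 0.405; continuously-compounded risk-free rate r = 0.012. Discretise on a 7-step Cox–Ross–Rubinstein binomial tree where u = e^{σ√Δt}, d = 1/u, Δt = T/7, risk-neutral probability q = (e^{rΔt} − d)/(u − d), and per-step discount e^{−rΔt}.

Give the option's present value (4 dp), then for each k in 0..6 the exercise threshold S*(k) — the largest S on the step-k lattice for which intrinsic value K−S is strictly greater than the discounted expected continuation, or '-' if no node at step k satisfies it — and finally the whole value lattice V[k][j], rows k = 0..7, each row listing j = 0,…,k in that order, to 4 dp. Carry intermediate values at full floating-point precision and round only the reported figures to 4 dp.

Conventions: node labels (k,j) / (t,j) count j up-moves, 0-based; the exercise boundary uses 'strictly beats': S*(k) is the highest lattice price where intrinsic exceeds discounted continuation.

price = 36.0898
boundary = - - - 64.7411 76.9879 91.5515 108.8700
tree:
36.0898
46.6585 24.0086
58.2716 33.4167 13.2154
70.0389 44.9061 20.2555 5.1164
80.3376 57.7921 30.1802 8.8457 0.8172
88.9981 70.0389 43.2285 15.1962 1.5255 0.0000
96.2808 80.3376 57.7921 25.9100 2.8475 0.0000 0.0000
102.4051 88.9981 70.0389 43.2285 5.3154 0.0000 0.0000 0.0000

Δt=0.18300, u=1.18917, d=0.84092, q=0.46311, disc=e^(-rΔt)=0.99781
k=7 terminal: V=max(K-S,0) → 102.4051 88.9981 70.0389 43.2285 5.3154 0.0000 0.0000 0.0000
k=6: j=0 S=38.4992 intr=96.2808 cont=95.9852 V=96.2808[EX]; j=1 S=54.4424 intr=80.3376 cont=80.0420 V=80.3376[EX]; j=2 S=76.9879 intr=57.7921 cont=57.4964 V=57.7921[EX]; j=3 S=108.8700 intr=25.9100 cont=25.6143 V=25.9100[EX]; j=4 S=153.9550 intr=0.0000 cont=2.8475 V=2.8475[hold]; j=5 S=217.7105 intr=0.0000 cont=0.0000 V=0.0000[hold]; j=6 S=307.8683 intr=0.0000 cont=0.0000 V=0.0000[hold]  S*(6)=108.8700
k=5: j=0 S=45.7819 intr=88.9981 cont=88.7024 V=88.9981[EX]; j=1 S=64.7411 intr=70.0389 cont=69.7433 V=70.0389[EX]; j=2 S=91.5515 intr=43.2285 cont=42.9329 V=43.2285[EX]; j=3 S=129.4646 intr=5.3154 cont=15.1962 V=15.1962[hold]; j=4 S=183.0782 intr=0.0000 cont=1.5255 V=1.5255[hold]; j=5 S=258.8941 intr=0.0000 cont=0.0000 V=0.0000[hold]  S*(5)=91.5515
k=4: j=0 S=54.4424 intr=80.3376 cont=80.0420 V=80.3376[EX]; j=1 S=76.9879 intr=57.7921 cont=57.4964 V=57.7921[EX]; j=2 S=108.8700 intr=25.9100 cont=30.1802 V=30.1802[hold]; j=3 S=153.9550 intr=0.0000 cont=8.8457 V=8.8457[hold]; j=4 S=217.7105 intr=0.0000 cont=0.8172 V=0.8172[hold]  S*(4)=76.9879
k=3: j=0 S=64.7411 intr=70.0389 cont=69.7433 V=70.0389[EX]; j=1 S=91.5515 intr=43.2285 cont=44.9061 V=44.9061[hold]; j=2 S=129.4646 intr=5.3154 cont=20.2555 V=20.2555[hold]; j=3 S=183.0782 intr=0.0000 cont=5.1164 V=5.1164[hold]  S*(3)=64.7411
k=2: j=0 S=76.9879 intr=57.7921 cont=58.2716 V=58.2716[hold]; j=1 S=108.8700 intr=25.9100 cont=33.4167 V=33.4167[hold]; j=2 S=153.9550 intr=0.0000 cont=13.2154 V=13.2154[hold]  S*(2)=-
k=1: j=0 S=91.5515 intr=43.2285 cont=46.6585 V=46.6585[hold]; j=1 S=129.4646 intr=5.3154 cont=24.0086 V=24.0086[hold]  S*(1)=-
k=0: j=0 S=108.8700 intr=25.9100 cont=36.0898 V=36.0898[hold]  S*(0)=-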